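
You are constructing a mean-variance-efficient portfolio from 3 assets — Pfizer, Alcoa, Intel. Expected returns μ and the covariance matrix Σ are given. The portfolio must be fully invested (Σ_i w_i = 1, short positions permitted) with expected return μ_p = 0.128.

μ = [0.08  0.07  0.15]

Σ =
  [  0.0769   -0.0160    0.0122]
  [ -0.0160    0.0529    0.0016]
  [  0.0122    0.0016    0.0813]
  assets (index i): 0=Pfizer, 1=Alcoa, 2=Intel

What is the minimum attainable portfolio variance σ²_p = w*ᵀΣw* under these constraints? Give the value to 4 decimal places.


0.0454

p=Σ⁻¹μ = [1.1142  1.6105  1.6461]
q=Σ⁻¹𝟙 = [16.4250  23.5880  9.3712]
a=μᵀp=0.448790  b=𝟙ᵀp=4.370831  c=𝟙ᵀq=49.384128  D=ac−b²=3.058947
λ₁=(c·0.128−b)/D = (49.384128·0.128−4.370831)/3.058947 = 0.637585
λ₂=(a−b·0.128)/D = (0.448790−4.370831·0.128)/3.058947 = -0.036181
w* = 0.637585·p + -0.036181·q:
  w_0 = 0.637585·1.1142 + -0.036181·16.4250 = 0.1161  (Pfizer)
  w_1 = 0.637585·1.6105 + -0.036181·23.5880 = 0.1734  (Alcoa)
  w_2 = 0.637585·1.6461 + -0.036181·9.3712 = 0.7105  (Intel)
Σw_i=1.0000  μᵀw=0.1280
σ²=wᵀΣw=λ₁·μ_p+λ₂ = 0.637585·0.128 + -0.036181 = 0.045430 ≈ 0.0454


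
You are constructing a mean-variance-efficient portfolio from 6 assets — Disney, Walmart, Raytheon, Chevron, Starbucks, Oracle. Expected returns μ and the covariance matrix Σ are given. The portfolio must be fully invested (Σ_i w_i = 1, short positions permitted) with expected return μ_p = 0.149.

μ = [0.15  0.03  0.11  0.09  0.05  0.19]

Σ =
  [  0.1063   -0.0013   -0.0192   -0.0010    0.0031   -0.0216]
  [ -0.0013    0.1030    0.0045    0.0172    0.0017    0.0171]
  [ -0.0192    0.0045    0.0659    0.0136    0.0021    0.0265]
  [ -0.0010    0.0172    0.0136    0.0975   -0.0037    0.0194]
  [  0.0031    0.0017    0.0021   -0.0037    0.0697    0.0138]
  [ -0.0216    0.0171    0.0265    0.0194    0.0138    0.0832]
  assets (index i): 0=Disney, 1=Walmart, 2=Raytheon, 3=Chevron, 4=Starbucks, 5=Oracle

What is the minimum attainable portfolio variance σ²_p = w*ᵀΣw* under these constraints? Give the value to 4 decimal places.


p=Σ⁻¹μ = [2.1188  -0.1886  1.2747  0.3349  0.1388  2.3654]
q=Σ⁻¹𝟙 = [12.9763  6.9969  14.4175  6.4587  12.3591  5.8020]
a=μᵀp=0.938873  b=𝟙ᵀp=6.043888  c=𝟙ᵀq=59.010468  D=ac−b²=18.874745
λ₁=(c·0.149−b)/D = (59.010468·0.149−6.043888)/18.874745 = 0.145627
λ₂=(a−b·0.149)/D = (0.938873−6.043888·0.149)/18.874745 = 0.002031
w* = 0.145627·p + 0.002031·q:
  w_0 = 0.145627·2.1188 + 0.002031·12.9763 = 0.3349  (Disney)
  w_1 = 0.145627·-0.1886 + 0.002031·6.9969 = -0.0133  (Walmart)
  w_2 = 0.145627·1.2747 + 0.002031·14.4175 = 0.2149  (Raytheon)
  w_3 = 0.145627·0.3349 + 0.002031·6.4587 = 0.0619  (Chevron)
  w_4 = 0.145627·0.1388 + 0.002031·12.3591 = 0.0453  (Starbucks)
  w_5 = 0.145627·2.3654 + 0.002031·5.8020 = 0.3562  (Oracle)
Σw_i=1.0000  μᵀw=0.1490
σ²=wᵀΣw=λ₁·μ_p+λ₂ = 0.145627·0.149 + 0.002031 = 0.023729 ≈ 0.0237

0.0237


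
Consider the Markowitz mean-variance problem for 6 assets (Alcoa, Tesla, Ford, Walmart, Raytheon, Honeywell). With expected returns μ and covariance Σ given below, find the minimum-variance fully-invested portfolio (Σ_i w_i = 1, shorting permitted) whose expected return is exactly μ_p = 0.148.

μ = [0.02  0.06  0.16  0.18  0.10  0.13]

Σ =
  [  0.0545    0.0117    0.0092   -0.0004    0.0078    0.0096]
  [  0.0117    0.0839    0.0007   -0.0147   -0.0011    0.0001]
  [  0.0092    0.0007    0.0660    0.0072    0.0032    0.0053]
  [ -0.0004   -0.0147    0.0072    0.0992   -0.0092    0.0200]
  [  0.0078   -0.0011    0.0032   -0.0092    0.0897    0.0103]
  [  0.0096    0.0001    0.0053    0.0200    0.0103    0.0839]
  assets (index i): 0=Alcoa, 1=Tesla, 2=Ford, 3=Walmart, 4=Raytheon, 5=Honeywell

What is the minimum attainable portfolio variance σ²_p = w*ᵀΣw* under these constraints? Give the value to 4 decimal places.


p=Σ⁻¹μ = [-0.5500  1.0931  2.1691  1.7410  1.1722  0.9151]
q=Σ⁻¹𝟙 = [11.3495  12.2749  11.2680  10.8691  10.3318  6.0345]
a=μᵀp=0.951208  b=𝟙ᵀp=6.540465  c=𝟙ᵀq=62.127737  D=ac−b²=16.318685
λ₁=(c·0.148−b)/D = (62.127737·0.148−6.540465)/16.318685 = 0.162663
λ₂=(a−b·0.148)/D = (0.951208−6.540465·0.148)/16.318685 = -0.001028
w* = 0.162663·p + -0.001028·q:
  w_0 = 0.162663·-0.5500 + -0.001028·11.3495 = -0.1011  (Alcoa)
  w_1 = 0.162663·1.0931 + -0.001028·12.2749 = 0.1652  (Tesla)
  w_2 = 0.162663·2.1691 + -0.001028·11.2680 = 0.3412  (Ford)
  w_3 = 0.162663·1.7410 + -0.001028·10.8691 = 0.2720  (Walmart)
  w_4 = 0.162663·1.1722 + -0.001028·10.3318 = 0.1800  (Raytheon)
  w_5 = 0.162663·0.9151 + -0.001028·6.0345 = 0.1427  (Honeywell)
Σw_i=1.0000  μᵀw=0.1480
σ²=wᵀΣw=λ₁·μ_p+λ₂ = 0.162663·0.148 + -0.001028 = 0.023046 ≈ 0.0230

0.0230


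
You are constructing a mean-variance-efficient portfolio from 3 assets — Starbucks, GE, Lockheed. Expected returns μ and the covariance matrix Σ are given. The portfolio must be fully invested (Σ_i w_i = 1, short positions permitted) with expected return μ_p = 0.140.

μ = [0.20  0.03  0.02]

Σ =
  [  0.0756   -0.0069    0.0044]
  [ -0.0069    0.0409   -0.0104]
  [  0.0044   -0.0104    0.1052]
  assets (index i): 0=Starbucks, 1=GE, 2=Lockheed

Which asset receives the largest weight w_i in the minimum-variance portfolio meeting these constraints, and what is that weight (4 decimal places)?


x=Σ⁻¹μ = [2.7478  1.2475  0.1985]
y=Σ⁻¹𝟙 = [15.2801  30.0374  11.8361]
a=μᵀx=0.590959  b=𝟙ᵀx=4.193872  c=𝟙ᵀy=57.153596  D=ac−b²=16.186868
λ₁=(c·0.140−b)/D = (57.153596·0.140−4.193872)/16.186868 = 0.235230
λ₂=(a−b·0.140)/D = (0.590959−4.193872·0.140)/16.186868 = 0.000236
w* = 0.235230·x + 0.000236·y:
  w_0 = 0.235230·2.7478 + 0.000236·15.2801 = 0.6500  (Starbucks)
  w_1 = 0.235230·1.2475 + 0.000236·30.0374 = 0.3005  (GE)
  w_2 = 0.235230·0.1985 + 0.000236·11.8361 = 0.0495  (Lockheed)
Σw_i=1.0000  μᵀw=0.1400
σ²=wᵀΣw=λ₁·μ_p+λ₂ = 0.235230·0.140 + 0.000236 = 0.033168 ≈ 0.0332

Starbucks (0.6500)


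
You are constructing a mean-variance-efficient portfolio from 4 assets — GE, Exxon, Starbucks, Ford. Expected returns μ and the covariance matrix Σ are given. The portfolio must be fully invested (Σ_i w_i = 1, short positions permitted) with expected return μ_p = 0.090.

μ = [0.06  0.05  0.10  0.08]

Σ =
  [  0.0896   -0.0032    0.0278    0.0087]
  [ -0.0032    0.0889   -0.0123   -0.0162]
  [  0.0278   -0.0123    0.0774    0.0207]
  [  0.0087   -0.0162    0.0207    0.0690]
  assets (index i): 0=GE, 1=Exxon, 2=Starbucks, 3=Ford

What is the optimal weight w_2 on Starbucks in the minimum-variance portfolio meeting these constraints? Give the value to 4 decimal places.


p=Σ⁻¹μ = [0.2725  0.9052  1.0658  1.0179]
q=Σ⁻¹𝟙 = [7.5831  15.3791  8.7569  14.5203]
a=μᵀp=0.249611  b=𝟙ᵀp=3.261255  c=𝟙ᵀq=46.239418  D=ac−b²=0.906076
λ₁=(c·0.090−b)/D = (46.239418·0.090−3.261255)/0.906076 = 0.993617
λ₂=(a−b·0.090)/D = (0.249611−3.261255·0.090)/0.906076 = -0.048453
w* = 0.993617·p + -0.048453·q:
  w_0 = 0.993617·0.2725 + -0.048453·7.5831 = -0.0967  (GE)
  w_1 = 0.993617·0.9052 + -0.048453·15.3791 = 0.1542  (Exxon)
  w_2 = 0.993617·1.0658 + -0.048453·8.7569 = 0.6347  (Starbucks)
  w_3 = 0.993617·1.0179 + -0.048453·14.5203 = 0.3078  (Ford)
Σw_i=1.0000  μᵀw=0.0900
σ²=wᵀΣw=λ₁·μ_p+λ₂ = 0.993617·0.090 + -0.048453 = 0.040973 ≈ 0.0410

0.6347


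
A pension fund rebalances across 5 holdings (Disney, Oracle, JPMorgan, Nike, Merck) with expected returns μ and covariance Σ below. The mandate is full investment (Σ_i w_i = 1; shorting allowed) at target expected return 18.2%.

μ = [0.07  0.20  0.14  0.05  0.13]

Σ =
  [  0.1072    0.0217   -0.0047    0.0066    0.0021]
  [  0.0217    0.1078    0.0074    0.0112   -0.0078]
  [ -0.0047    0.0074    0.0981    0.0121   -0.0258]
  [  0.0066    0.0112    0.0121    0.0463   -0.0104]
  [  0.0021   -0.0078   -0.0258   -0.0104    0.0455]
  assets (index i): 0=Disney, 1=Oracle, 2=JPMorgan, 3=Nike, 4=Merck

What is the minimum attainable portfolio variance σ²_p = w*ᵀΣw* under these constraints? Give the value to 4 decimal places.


0.0311

p=Σ⁻¹μ = [0.2209  1.8829  2.4257  1.0330  4.7813]
q=Σ⁻¹𝟙 = [6.4734  7.1512  17.0827  22.9820  37.8447]
a=μᵀp=1.404872  b=𝟙ᵀp=10.343879  c=𝟙ᵀq=91.534055  D=ac−b²=21.597839
λ₁=(c·0.182−b)/D = (91.534055·0.182−10.343879)/21.597839 = 0.292405
λ₂=(a−b·0.182)/D = (1.404872−10.343879·0.182)/21.597839 = -0.022119
w* = 0.292405·p + -0.022119·q:
  w_0 = 0.292405·0.2209 + -0.022119·6.4734 = -0.0786  (Disney)
  w_1 = 0.292405·1.8829 + -0.022119·7.1512 = 0.3924  (Oracle)
  w_2 = 0.292405·2.4257 + -0.022119·17.0827 = 0.3314  (JPMorgan)
  w_3 = 0.292405·1.0330 + -0.022119·22.9820 = -0.2063  (Nike)
  w_4 = 0.292405·4.7813 + -0.022119·37.8447 = 0.5610  (Merck)
Σw_i=1.0000  μᵀw=0.1820
σ²=wᵀΣw=λ₁·μ_p+λ₂ = 0.292405·0.182 + -0.022119 = 0.031099 ≈ 0.0311


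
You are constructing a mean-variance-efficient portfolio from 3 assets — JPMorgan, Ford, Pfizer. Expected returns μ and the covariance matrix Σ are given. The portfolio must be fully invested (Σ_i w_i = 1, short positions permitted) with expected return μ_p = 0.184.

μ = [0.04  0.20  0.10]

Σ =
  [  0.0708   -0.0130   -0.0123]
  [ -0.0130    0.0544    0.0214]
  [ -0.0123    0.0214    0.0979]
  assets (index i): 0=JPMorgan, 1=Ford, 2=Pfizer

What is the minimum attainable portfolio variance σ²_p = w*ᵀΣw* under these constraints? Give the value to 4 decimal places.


0.0424

g=Σ⁻¹μ = [1.3336  3.8593  0.3454]
h=Σ⁻¹𝟙 = [19.1859  19.6943  8.3200]
a=μᵀg=0.859742  b=𝟙ᵀg=5.538292  c=𝟙ᵀh=47.200184  D=ac−b²=9.907297
λ₁=(c·0.184−b)/D = (47.200184·0.184−5.538292)/9.907297 = 0.317598
λ₂=(a−b·0.184)/D = (0.859742−5.538292·0.184)/9.907297 = -0.016079
w* = 0.317598·g + -0.016079·h:
  w_0 = 0.317598·1.3336 + -0.016079·19.1859 = 0.1151  (JPMorgan)
  w_1 = 0.317598·3.8593 + -0.016079·19.6943 = 0.9090  (Ford)
  w_2 = 0.317598·0.3454 + -0.016079·8.3200 = -0.0241  (Pfizer)
Σw_i=1.0000  μᵀw=0.1840
σ²=wᵀΣw=λ₁·μ_p+λ₂ = 0.317598·0.184 + -0.016079 = 0.042359 ≈ 0.0424


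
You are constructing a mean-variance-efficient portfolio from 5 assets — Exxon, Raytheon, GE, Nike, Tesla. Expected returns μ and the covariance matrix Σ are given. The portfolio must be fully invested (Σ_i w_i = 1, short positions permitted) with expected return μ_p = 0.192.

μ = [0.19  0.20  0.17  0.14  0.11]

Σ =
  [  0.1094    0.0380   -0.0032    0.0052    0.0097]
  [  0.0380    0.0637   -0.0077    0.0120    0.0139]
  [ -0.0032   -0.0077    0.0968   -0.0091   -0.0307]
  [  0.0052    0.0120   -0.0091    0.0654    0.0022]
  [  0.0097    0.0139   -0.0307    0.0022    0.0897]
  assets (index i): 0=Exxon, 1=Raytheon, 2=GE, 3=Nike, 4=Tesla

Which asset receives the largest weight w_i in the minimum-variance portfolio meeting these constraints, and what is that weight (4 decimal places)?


Raytheon (0.5841)

x=Σ⁻¹μ = [0.7899  2.2570  2.6737  1.9800  1.6577]
y=Σ⁻¹𝟙 = [4.4758  9.0268  17.3256  15.1905  14.8226]
a=μᵀx=1.515552  b=𝟙ᵀx=9.358265  c=𝟙ᵀy=60.841277  D=ac−b²=4.631002
λ₁=(c·0.192−b)/D = (60.841277·0.192−9.358265)/4.631002 = 0.501675
λ₂=(a−b·0.192)/D = (1.515552−9.358265·0.192)/4.631002 = -0.060729
w* = 0.501675·x + -0.060729·y:
  w_0 = 0.501675·0.7899 + -0.060729·4.4758 = 0.1245  (Exxon)
  w_1 = 0.501675·2.2570 + -0.060729·9.0268 = 0.5841  (Raytheon)
  w_2 = 0.501675·2.6737 + -0.060729·17.3256 = 0.2892  (GE)
  w_3 = 0.501675·1.9800 + -0.060729·15.1905 = 0.0708  (Nike)
  w_4 = 0.501675·1.6577 + -0.060729·14.8226 = -0.0685  (Tesla)
Σw_i=1.0000  μᵀw=0.1920
σ²=wᵀΣw=λ₁·μ_p+λ₂ = 0.501675·0.192 + -0.060729 = 0.035593 ≈ 0.0356


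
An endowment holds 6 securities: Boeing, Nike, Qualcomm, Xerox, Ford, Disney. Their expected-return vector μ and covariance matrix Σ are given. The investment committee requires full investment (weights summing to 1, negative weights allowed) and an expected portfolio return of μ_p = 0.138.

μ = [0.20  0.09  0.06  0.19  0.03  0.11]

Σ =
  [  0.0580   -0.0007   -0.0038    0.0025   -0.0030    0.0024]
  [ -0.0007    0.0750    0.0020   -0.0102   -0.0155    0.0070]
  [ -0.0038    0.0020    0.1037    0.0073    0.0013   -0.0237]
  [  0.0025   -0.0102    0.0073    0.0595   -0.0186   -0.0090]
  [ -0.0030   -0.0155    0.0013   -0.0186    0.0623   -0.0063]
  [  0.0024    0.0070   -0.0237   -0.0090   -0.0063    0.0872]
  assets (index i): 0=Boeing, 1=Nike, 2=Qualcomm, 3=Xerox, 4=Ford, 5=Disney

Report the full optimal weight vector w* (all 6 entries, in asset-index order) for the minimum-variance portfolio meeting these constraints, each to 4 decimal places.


x=Σ⁻¹μ = [3.3938  2.2036  0.7345  4.4604  2.6962  1.8460]
y=Σ⁻¹𝟙 = [17.8846  22.8096  11.2948  31.8153  33.6636  17.9302]
a=μᵀx=2.052584  b=𝟙ᵀx=15.334615  c=𝟙ᵀy=135.398191  D=ac−b²=42.765725
λ₁=(c·0.138−b)/D = (135.398191·0.138−15.334615)/42.765725 = 0.078342
λ₂=(a−b·0.138)/D = (2.052584−15.334615·0.138)/42.765725 = -0.001487
w* = 0.078342·x + -0.001487·y:
  w_0 = 0.078342·3.3938 + -0.001487·17.8846 = 0.2393  (Boeing)
  w_1 = 0.078342·2.2036 + -0.001487·22.8096 = 0.1387  (Nike)
  w_2 = 0.078342·0.7345 + -0.001487·11.2948 = 0.0408  (Qualcomm)
  w_3 = 0.078342·4.4604 + -0.001487·31.8153 = 0.3021  (Xerox)
  w_4 = 0.078342·2.6962 + -0.001487·33.6636 = 0.1612  (Ford)
  w_5 = 0.078342·1.8460 + -0.001487·17.9302 = 0.1180  (Disney)
Σw_i=1.0000  μᵀw=0.1380
σ²=wᵀΣw=λ₁·μ_p+λ₂ = 0.078342·0.138 + -0.001487 = 0.009324 ≈ 0.0093

0.2393  0.1387  0.0408  0.3021  0.1612  0.1180


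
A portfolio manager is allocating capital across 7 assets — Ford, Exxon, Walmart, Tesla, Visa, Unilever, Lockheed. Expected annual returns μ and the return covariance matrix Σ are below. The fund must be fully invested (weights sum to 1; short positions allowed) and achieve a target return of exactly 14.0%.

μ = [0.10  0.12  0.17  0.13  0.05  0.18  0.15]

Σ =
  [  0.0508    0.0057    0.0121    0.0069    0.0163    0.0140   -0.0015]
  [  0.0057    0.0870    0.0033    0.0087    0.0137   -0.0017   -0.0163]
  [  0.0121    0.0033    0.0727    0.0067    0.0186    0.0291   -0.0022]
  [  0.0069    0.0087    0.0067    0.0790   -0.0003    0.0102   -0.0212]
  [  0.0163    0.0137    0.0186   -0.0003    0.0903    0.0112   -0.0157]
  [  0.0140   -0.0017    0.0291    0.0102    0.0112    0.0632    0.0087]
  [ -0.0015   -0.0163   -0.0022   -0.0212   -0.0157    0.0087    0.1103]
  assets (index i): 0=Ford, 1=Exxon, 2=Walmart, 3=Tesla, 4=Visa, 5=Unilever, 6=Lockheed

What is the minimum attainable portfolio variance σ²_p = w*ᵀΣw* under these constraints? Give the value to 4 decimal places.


x=Σ⁻¹μ = [0.8791  1.4772  1.4175  1.5703  0.0063  1.5381  1.7999]
y=Σ⁻¹𝟙 = [11.6475  10.6876  6.5049  13.0904  7.8887  5.0733  14.1724]
a=μᵀx=1.257437  b=𝟙ᵀx=8.688345  c=𝟙ᵀy=69.064836  D=ac−b²=11.357367
λ₁=(c·0.140−b)/D = (69.064836·0.140−8.688345)/11.357367 = 0.086352
λ₂=(a−b·0.140)/D = (1.257437−8.688345·0.140)/11.357367 = 0.003616
w* = 0.086352·x + 0.003616·y:
  w_0 = 0.086352·0.8791 + 0.003616·11.6475 = 0.1180  (Ford)
  w_1 = 0.086352·1.4772 + 0.003616·10.6876 = 0.1662  (Exxon)
  w_2 = 0.086352·1.4175 + 0.003616·6.5049 = 0.1459  (Walmart)
  w_3 = 0.086352·1.5703 + 0.003616·13.0904 = 0.1829  (Tesla)
  w_4 = 0.086352·0.0063 + 0.003616·7.8887 = 0.0291  (Visa)
  w_5 = 0.086352·1.5381 + 0.003616·5.0733 = 0.1512  (Unilever)
  w_6 = 0.086352·1.7999 + 0.003616·14.1724 = 0.2067  (Lockheed)
Σw_i=1.0000  μᵀw=0.1400
σ²=wᵀΣw=λ₁·μ_p+λ₂ = 0.086352·0.140 + 0.003616 = 0.015705 ≈ 0.0157

0.0157


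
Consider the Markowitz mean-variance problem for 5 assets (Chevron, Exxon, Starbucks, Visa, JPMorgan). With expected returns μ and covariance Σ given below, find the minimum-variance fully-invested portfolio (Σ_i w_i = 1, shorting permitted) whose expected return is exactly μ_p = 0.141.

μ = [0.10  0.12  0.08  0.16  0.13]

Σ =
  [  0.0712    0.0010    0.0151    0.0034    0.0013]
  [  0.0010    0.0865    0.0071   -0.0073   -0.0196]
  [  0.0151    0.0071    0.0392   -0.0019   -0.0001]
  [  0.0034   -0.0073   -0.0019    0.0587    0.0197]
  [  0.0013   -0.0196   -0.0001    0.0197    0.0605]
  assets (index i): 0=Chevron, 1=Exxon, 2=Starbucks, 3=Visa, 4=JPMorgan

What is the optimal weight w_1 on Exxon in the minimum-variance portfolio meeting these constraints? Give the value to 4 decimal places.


u=Σ⁻¹μ = [0.9233  1.9040  1.4561  2.2834  2.0047]
v=Σ⁻¹𝟙 = [8.6041  14.7365  20.2186  13.3891  16.7918]
a=μᵀu=1.063248  b=𝟙ᵀu=8.571461  c=𝟙ᵀv=73.740033  D=ac−b²=4.934009
λ₁=(c·0.141−b)/D = (73.740033·0.141−8.571461)/4.934009 = 0.370061
λ₂=(a−b·0.141)/D = (1.063248−8.571461·0.141)/4.934009 = -0.029454
w* = 0.370061·u + -0.029454·v:
  w_0 = 0.370061·0.9233 + -0.029454·8.6041 = 0.0883  (Chevron)
  w_1 = 0.370061·1.9040 + -0.029454·14.7365 = 0.2706  (Exxon)
  w_2 = 0.370061·1.4561 + -0.029454·20.2186 = -0.0567  (Starbucks)
  w_3 = 0.370061·2.2834 + -0.029454·13.3891 = 0.4506  (Visa)
  w_4 = 0.370061·2.0047 + -0.029454·16.7918 = 0.2473  (JPMorgan)
Σw_i=1.0000  μᵀw=0.1410
σ²=wᵀΣw=λ₁·μ_p+λ₂ = 0.370061·0.141 + -0.029454 = 0.022724 ≈ 0.0227

0.2706


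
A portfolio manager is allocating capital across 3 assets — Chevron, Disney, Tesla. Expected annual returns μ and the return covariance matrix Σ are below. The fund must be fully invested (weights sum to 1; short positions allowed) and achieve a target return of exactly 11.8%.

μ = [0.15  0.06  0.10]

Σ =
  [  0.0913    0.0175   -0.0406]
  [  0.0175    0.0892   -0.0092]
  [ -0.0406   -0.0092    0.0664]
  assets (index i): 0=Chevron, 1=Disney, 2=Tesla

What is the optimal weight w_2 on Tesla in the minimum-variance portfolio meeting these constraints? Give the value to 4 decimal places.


0.4927

u=Σ⁻¹μ = [3.1011  0.4212  3.4605]
v=Σ⁻¹𝟙 = [22.4702  9.9144  30.1733]
a=μᵀu=0.836478  b=𝟙ᵀu=6.982724  c=𝟙ᵀv=62.557883  D=ac−b²=3.569876
λ₁=(c·0.118−b)/D = (62.557883·0.118−6.982724)/3.569876 = 0.111798
λ₂=(a−b·0.118)/D = (0.836478−6.982724·0.118)/3.569876 = 0.003506
w* = 0.111798·u + 0.003506·v:
  w_0 = 0.111798·3.1011 + 0.003506·22.4702 = 0.4255  (Chevron)
  w_1 = 0.111798·0.4212 + 0.003506·9.9144 = 0.0818  (Disney)
  w_2 = 0.111798·3.4605 + 0.003506·30.1733 = 0.4927  (Tesla)
Σw_i=1.0000  μᵀw=0.1180
σ²=wᵀΣw=λ₁·μ_p+λ₂ = 0.111798·0.118 + 0.003506 = 0.016698 ≈ 0.0167


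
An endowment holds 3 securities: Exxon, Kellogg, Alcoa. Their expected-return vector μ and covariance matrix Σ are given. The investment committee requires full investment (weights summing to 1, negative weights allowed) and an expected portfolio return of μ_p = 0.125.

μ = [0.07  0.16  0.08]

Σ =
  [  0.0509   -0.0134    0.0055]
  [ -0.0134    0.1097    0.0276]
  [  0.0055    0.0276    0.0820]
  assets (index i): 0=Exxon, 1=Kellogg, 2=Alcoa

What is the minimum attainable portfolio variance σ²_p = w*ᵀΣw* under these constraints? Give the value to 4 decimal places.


0.0423

g=Σ⁻¹μ = [1.7598  1.5926  0.3215]
h=Σ⁻¹𝟙 = [21.4394  9.8635  7.4372]
a=μᵀg=0.403720  b=𝟙ᵀg=3.673888  c=𝟙ᵀh=38.740074  D=ac−b²=2.142693
λ₁=(c·0.125−b)/D = (38.740074·0.125−3.673888)/2.142693 = 0.545398
λ₂=(a−b·0.125)/D = (0.403720−3.673888·0.125)/2.142693 = -0.025909
w* = 0.545398·g + -0.025909·h:
  w_0 = 0.545398·1.7598 + -0.025909·21.4394 = 0.4043  (Exxon)
  w_1 = 0.545398·1.5926 + -0.025909·9.8635 = 0.6130  (Kellogg)
  w_2 = 0.545398·0.3215 + -0.025909·7.4372 = -0.0173  (Alcoa)
Σw_i=1.0000  μᵀw=0.1250
σ²=wᵀΣw=λ₁·μ_p+λ₂ = 0.545398·0.125 + -0.025909 = 0.042265 ≈ 0.0423


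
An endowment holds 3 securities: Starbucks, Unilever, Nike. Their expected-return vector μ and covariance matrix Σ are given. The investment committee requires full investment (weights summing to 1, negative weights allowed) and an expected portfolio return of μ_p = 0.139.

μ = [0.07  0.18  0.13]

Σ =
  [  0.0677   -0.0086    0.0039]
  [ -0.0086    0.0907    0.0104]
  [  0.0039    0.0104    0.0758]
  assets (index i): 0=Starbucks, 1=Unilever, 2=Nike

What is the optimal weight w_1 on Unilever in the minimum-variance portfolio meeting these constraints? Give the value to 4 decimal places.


p=Σ⁻¹μ = [1.2004  1.9393  1.3872]
q=Σ⁻¹𝟙 = [15.5764  11.2586  10.8465]
a=μᵀp=0.613443  b=𝟙ᵀp=4.526935  c=𝟙ᵀq=37.681465  D=ac−b²=2.622283
λ₁=(c·0.139−b)/D = (37.681465·0.139−4.526935)/2.622283 = 0.271057
λ₂=(a−b·0.139)/D = (0.613443−4.526935·0.139)/2.622283 = -0.006026
w* = 0.271057·p + -0.006026·q:
  w_0 = 0.271057·1.2004 + -0.006026·15.5764 = 0.2315  (Starbucks)
  w_1 = 0.271057·1.9393 + -0.006026·11.2586 = 0.4578  (Unilever)
  w_2 = 0.271057·1.3872 + -0.006026·10.8465 = 0.3107  (Nike)
Σw_i=1.0000  μᵀw=0.1390
σ²=wᵀΣw=λ₁·μ_p+λ₂ = 0.271057·0.139 + -0.006026 = 0.031651 ≈ 0.0317

0.4578


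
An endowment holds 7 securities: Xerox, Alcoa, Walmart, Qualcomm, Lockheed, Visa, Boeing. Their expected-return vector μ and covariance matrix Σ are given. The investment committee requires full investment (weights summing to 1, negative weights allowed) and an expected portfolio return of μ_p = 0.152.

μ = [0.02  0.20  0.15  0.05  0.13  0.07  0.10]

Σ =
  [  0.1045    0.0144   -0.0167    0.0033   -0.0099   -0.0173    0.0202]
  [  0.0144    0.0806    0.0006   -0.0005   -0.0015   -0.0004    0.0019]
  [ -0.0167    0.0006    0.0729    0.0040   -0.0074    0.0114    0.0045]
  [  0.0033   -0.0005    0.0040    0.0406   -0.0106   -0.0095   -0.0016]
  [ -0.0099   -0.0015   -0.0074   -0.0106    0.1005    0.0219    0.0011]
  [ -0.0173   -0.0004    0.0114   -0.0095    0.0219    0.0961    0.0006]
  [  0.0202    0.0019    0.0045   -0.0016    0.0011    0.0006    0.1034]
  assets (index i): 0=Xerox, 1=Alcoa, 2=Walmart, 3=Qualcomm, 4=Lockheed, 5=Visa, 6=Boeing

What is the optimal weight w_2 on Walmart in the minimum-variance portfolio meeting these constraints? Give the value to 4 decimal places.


g=Σ⁻¹μ = [0.1792  2.4559  2.0548  1.5644  1.5867  0.3152  0.8031]
h=Σ⁻¹𝟙 = [11.0387  10.6372  13.7931  28.6249  12.8313  10.6632  6.9635]
a=μᵀg=1.189851  b=𝟙ᵀg=8.959286  c=𝟙ᵀh=94.552097  D=ac−b²=32.234142
λ₁=(c·0.152−b)/D = (94.552097·0.152−8.959286)/32.234142 = 0.167916
λ₂=(a−b·0.152)/D = (1.189851−8.959286·0.152)/32.234142 = -0.005335
w* = 0.167916·g + -0.005335·h:
  w_0 = 0.167916·0.1792 + -0.005335·11.0387 = -0.0288  (Xerox)
  w_1 = 0.167916·2.4559 + -0.005335·10.6372 = 0.3556  (Alcoa)
  w_2 = 0.167916·2.0548 + -0.005335·13.7931 = 0.2715  (Walmart)
  w_3 = 0.167916·1.5644 + -0.005335·28.6249 = 0.1100  (Qualcomm)
  w_4 = 0.167916·1.5867 + -0.005335·12.8313 = 0.1980  (Lockheed)
  w_5 = 0.167916·0.3152 + -0.005335·10.6632 = -0.0040  (Visa)
  w_6 = 0.167916·0.8031 + -0.005335·6.9635 = 0.0977  (Boeing)
Σw_i=1.0000  μᵀw=0.1520
σ²=wᵀΣw=λ₁·μ_p+λ₂ = 0.167916·0.152 + -0.005335 = 0.020189 ≈ 0.0202

0.2715


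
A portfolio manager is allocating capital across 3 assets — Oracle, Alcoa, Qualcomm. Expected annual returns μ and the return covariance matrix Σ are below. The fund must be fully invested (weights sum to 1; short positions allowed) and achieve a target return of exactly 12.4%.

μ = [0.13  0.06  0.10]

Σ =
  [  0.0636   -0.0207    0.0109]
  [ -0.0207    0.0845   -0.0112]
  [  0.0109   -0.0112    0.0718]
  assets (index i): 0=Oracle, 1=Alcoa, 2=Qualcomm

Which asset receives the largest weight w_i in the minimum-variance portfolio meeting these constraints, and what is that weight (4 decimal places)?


u=Σ⁻¹μ = [2.2954  1.4406  1.2690]
v=Σ⁻¹𝟙 = [19.3390  18.4093  13.8634]
a=μᵀu=0.511736  b=𝟙ᵀu=5.004969  c=𝟙ᵀv=51.611706  D=ac−b²=1.361875
λ₁=(c·0.124−b)/D = (51.611706·0.124−5.004969)/1.361875 = 1.024237
λ₂=(a−b·0.124)/D = (0.511736−5.004969·0.124)/1.361875 = -0.079948
w* = 1.024237·u + -0.079948·v:
  w_0 = 1.024237·2.2954 + -0.079948·19.3390 = 0.8049  (Oracle)
  w_1 = 1.024237·1.4406 + -0.079948·18.4093 = 0.0037  (Alcoa)
  w_2 = 1.024237·1.2690 + -0.079948·13.8634 = 0.1914  (Qualcomm)
Σw_i=1.0000  μᵀw=0.1240
σ²=wᵀΣw=λ₁·μ_p+λ₂ = 1.024237·0.124 + -0.079948 = 0.047057 ≈ 0.0471

Oracle (0.8049)


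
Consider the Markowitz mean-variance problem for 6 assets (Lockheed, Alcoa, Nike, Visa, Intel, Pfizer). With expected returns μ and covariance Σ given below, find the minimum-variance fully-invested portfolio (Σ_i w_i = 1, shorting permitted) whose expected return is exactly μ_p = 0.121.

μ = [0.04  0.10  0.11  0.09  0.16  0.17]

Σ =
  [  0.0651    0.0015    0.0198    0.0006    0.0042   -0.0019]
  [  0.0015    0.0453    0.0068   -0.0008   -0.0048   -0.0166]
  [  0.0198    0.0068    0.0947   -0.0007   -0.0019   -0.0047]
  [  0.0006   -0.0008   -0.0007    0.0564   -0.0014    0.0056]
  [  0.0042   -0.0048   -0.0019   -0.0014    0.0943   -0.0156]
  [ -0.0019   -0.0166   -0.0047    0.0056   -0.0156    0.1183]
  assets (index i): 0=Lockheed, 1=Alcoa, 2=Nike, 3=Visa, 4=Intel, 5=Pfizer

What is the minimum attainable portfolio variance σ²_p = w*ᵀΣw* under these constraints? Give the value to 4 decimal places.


0.0115

u=Σ⁻¹μ = [0.1194  3.0909  1.0770  1.4949  2.2468  2.1410]
v=Σ⁻¹𝟙 = [11.8704  27.4765  7.2022  17.0602  14.1632  13.8455]
a=μᵀu=1.290332  b=𝟙ᵀu=10.169979  c=𝟙ᵀv=91.618074  D=ac−b²=14.789228
λ₁=(c·0.121−b)/D = (91.618074·0.121−10.169979)/14.789228 = 0.061924
λ₂=(a−b·0.121)/D = (1.290332−10.169979·0.121)/14.789228 = 0.004041
w* = 0.061924·u + 0.004041·v:
  w_0 = 0.061924·0.1194 + 0.004041·11.8704 = 0.0554  (Lockheed)
  w_1 = 0.061924·3.0909 + 0.004041·27.4765 = 0.3024  (Alcoa)
  w_2 = 0.061924·1.0770 + 0.004041·7.2022 = 0.0958  (Nike)
  w_3 = 0.061924·1.4949 + 0.004041·17.0602 = 0.1615  (Visa)
  w_4 = 0.061924·2.2468 + 0.004041·14.1632 = 0.1964  (Intel)
  w_5 = 0.061924·2.1410 + 0.004041·13.8455 = 0.1885  (Pfizer)
Σw_i=1.0000  μᵀw=0.1210
σ²=wᵀΣw=λ₁·μ_p+λ₂ = 0.061924·0.121 + 0.004041 = 0.011534 ≈ 0.0115


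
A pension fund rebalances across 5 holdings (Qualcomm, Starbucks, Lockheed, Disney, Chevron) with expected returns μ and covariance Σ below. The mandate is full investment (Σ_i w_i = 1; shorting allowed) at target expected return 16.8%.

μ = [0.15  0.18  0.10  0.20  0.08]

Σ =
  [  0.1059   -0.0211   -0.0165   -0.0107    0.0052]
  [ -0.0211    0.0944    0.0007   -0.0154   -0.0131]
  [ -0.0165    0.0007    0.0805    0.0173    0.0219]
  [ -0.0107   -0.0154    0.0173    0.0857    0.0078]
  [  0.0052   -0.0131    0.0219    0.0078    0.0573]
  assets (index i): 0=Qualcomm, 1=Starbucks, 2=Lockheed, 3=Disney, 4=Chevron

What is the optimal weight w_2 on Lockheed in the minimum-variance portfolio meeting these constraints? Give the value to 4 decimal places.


u=Σ⁻¹μ = [2.3828  3.0772  0.7493  2.9238  1.1990]
v=Σ⁻¹𝟙 = [15.0045  18.2476  8.2333  13.7719  15.2407]
a=μᵀu=1.666936  b=𝟙ᵀu=10.332198  c=𝟙ᵀv=70.497920  D=ac−b²=10.761198
λ₁=(c·0.168−b)/D = (70.497920·0.168−10.332198)/10.761198 = 0.140454
λ₂=(a−b·0.168)/D = (1.666936−10.332198·0.168)/10.761198 = -0.006400
w* = 0.140454·u + -0.006400·v:
  w_0 = 0.140454·2.3828 + -0.006400·15.0045 = 0.2386  (Qualcomm)
  w_1 = 0.140454·3.0772 + -0.006400·18.2476 = 0.3154  (Starbucks)
  w_2 = 0.140454·0.7493 + -0.006400·8.2333 = 0.0526  (Lockheed)
  w_3 = 0.140454·2.9238 + -0.006400·13.7719 = 0.3225  (Disney)
  w_4 = 0.140454·1.1990 + -0.006400·15.2407 = 0.0709  (Chevron)
Σw_i=1.0000  μᵀw=0.1680
σ²=wᵀΣw=λ₁·μ_p+λ₂ = 0.140454·0.168 + -0.006400 = 0.017196 ≈ 0.0172

0.0526


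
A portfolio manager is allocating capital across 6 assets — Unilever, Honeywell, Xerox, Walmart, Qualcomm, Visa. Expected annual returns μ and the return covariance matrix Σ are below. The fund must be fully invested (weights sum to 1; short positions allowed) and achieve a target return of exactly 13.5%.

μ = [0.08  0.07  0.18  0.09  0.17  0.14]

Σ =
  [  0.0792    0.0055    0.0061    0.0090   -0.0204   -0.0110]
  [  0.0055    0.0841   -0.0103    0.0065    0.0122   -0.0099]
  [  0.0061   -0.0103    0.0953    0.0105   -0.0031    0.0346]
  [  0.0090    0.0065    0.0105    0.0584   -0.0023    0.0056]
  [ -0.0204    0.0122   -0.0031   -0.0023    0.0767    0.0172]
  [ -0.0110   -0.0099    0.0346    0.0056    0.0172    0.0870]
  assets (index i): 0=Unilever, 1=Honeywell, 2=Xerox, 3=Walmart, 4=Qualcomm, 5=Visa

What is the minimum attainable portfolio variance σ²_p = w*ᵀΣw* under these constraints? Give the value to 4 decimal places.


p=Σ⁻¹μ = [1.4617  0.5773  1.5798  0.9988  2.4543  0.6819]
q=Σ⁻¹𝟙 = [14.8429  9.6876  6.7225  12.3249  14.2495  8.1893]
a=μᵀp=1.044296  b=𝟙ᵀp=7.753770  c=𝟙ᵀq=66.016671  D=ac−b²=8.820005
λ₁=(c·0.135−b)/D = (66.016671·0.135−7.753770)/8.820005 = 0.131347
λ₂=(a−b·0.135)/D = (1.044296−7.753770·0.135)/8.820005 = -0.000279
w* = 0.131347·p + -0.000279·q:
  w_0 = 0.131347·1.4617 + -0.000279·14.8429 = 0.1878  (Unilever)
  w_1 = 0.131347·0.5773 + -0.000279·9.6876 = 0.0731  (Honeywell)
  w_2 = 0.131347·1.5798 + -0.000279·6.7225 = 0.2056  (Xerox)
  w_3 = 0.131347·0.9988 + -0.000279·12.3249 = 0.1277  (Walmart)
  w_4 = 0.131347·2.4543 + -0.000279·14.2495 = 0.3184  (Qualcomm)
  w_5 = 0.131347·0.6819 + -0.000279·8.1893 = 0.0873  (Visa)
Σw_i=1.0000  μᵀw=0.1350
σ²=wᵀΣw=λ₁·μ_p+λ₂ = 0.131347·0.135 + -0.000279 = 0.017453 ≈ 0.0175

0.0175


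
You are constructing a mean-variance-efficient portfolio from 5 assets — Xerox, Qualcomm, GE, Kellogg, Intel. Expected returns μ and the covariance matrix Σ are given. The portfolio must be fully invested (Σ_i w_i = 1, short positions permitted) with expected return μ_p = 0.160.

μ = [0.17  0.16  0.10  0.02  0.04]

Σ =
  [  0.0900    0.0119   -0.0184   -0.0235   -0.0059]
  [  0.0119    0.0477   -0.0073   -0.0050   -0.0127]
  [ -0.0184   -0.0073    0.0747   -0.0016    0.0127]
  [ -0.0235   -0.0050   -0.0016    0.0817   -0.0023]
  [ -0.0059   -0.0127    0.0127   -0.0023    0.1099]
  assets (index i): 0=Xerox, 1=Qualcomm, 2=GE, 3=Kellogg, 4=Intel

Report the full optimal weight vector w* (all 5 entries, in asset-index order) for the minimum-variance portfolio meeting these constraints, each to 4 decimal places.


0.3071  0.5286  0.2578  -0.0590  -0.0345

u=Σ⁻¹μ = [2.2160  3.4232  2.1322  1.1519  0.6562]
v=Σ⁻¹𝟙 = [17.4893  24.4480  18.6100  19.4442  11.1197]
a=μᵀu=1.186937  b=𝟙ᵀu=9.579531  c=𝟙ᵀv=91.111137  D=ac−b²=16.375783
λ₁=(c·0.160−b)/D = (91.111137·0.160−9.579531)/16.375783 = 0.305222
λ₂=(a−b·0.160)/D = (1.186937−9.579531·0.160)/16.375783 = -0.021116
w* = 0.305222·u + -0.021116·v:
  w_0 = 0.305222·2.2160 + -0.021116·17.4893 = 0.3071  (Xerox)
  w_1 = 0.305222·3.4232 + -0.021116·24.4480 = 0.5286  (Qualcomm)
  w_2 = 0.305222·2.1322 + -0.021116·18.6100 = 0.2578  (GE)
  w_3 = 0.305222·1.1519 + -0.021116·19.4442 = -0.0590  (Kellogg)
  w_4 = 0.305222·0.6562 + -0.021116·11.1197 = -0.0345  (Intel)
Σw_i=1.0000  μᵀw=0.1600
σ²=wᵀΣw=λ₁·μ_p+λ₂ = 0.305222·0.160 + -0.021116 = 0.027720 ≈ 0.0277


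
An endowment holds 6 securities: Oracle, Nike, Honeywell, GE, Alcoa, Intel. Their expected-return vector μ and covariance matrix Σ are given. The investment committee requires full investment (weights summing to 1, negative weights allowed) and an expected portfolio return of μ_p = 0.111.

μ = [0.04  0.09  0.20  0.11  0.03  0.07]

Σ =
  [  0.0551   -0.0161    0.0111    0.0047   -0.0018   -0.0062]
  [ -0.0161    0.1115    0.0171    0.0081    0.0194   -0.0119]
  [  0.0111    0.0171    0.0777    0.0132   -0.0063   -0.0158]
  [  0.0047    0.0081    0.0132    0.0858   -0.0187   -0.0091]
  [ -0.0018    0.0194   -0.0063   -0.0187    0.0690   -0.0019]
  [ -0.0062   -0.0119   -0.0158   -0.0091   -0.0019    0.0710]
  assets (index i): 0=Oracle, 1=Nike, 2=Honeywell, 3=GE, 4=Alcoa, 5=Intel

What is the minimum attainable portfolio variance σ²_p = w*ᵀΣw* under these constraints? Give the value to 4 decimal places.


0.0140

g=Σ⁻¹μ = [0.4442  0.4062  2.6724  1.2150  0.9569  1.8688]
h=Σ⁻¹𝟙 = [20.0476  8.2068  11.7549  14.3042  18.2681  22.1488]
a=μᵀg=0.881967  b=𝟙ᵀg=7.563431  c=𝟙ᵀh=94.730552  D=ac−b²=26.343762
λ₁=(c·0.111−b)/D = (94.730552·0.111−7.563431)/26.343762 = 0.112044
λ₂=(a−b·0.111)/D = (0.881967−7.563431·0.111)/26.343762 = 0.001610
w* = 0.112044·g + 0.001610·h:
  w_0 = 0.112044·0.4442 + 0.001610·20.0476 = 0.0821  (Oracle)
  w_1 = 0.112044·0.4062 + 0.001610·8.2068 = 0.0587  (Nike)
  w_2 = 0.112044·2.6724 + 0.001610·11.7549 = 0.3184  (Honeywell)
  w_3 = 0.112044·1.2150 + 0.001610·14.3042 = 0.1592  (GE)
  w_4 = 0.112044·0.9569 + 0.001610·18.2681 = 0.1366  (Alcoa)
  w_5 = 0.112044·1.8688 + 0.001610·22.1488 = 0.2451  (Intel)
Σw_i=1.0000  μᵀw=0.1110
σ²=wᵀΣw=λ₁·μ_p+λ₂ = 0.112044·0.111 + 0.001610 = 0.014047 ≈ 0.0140


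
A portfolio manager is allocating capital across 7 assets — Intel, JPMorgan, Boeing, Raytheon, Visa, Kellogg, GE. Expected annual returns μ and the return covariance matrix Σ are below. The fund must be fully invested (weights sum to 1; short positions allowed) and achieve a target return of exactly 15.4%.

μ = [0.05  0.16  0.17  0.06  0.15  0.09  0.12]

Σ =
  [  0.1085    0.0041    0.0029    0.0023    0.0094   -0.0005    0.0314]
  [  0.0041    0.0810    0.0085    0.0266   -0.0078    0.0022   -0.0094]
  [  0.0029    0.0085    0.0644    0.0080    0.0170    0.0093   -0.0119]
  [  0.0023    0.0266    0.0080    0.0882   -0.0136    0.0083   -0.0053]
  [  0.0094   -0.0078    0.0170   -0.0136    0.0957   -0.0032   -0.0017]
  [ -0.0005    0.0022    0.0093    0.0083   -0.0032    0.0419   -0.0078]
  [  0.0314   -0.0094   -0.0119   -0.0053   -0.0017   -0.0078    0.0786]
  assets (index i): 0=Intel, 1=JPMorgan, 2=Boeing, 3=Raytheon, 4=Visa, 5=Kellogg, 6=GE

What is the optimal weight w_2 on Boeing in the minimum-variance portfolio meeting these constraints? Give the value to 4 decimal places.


0.2707

u=Σ⁻¹μ = [-0.5473  2.1543  2.1344  0.0419  1.5410  2.1433  2.5750]
v=Σ⁻¹𝟙 = [2.3420  11.2283  9.7728  7.6163  11.5921  23.8141  17.7370]
a=μᵀu=1.415721  b=𝟙ᵀu=10.042508  c=𝟙ᵀv=84.102607  D=ac−b²=18.213849
λ₁=(c·0.154−b)/D = (84.102607·0.154−10.042508)/18.213849 = 0.159730
λ₂=(a−b·0.154)/D = (1.415721−10.042508·0.154)/18.213849 = -0.007183
w* = 0.159730·u + -0.007183·v:
  w_0 = 0.159730·-0.5473 + -0.007183·2.3420 = -0.1042  (Intel)
  w_1 = 0.159730·2.1543 + -0.007183·11.2283 = 0.2635  (JPMorgan)
  w_2 = 0.159730·2.1344 + -0.007183·9.7728 = 0.2707  (Boeing)
  w_3 = 0.159730·0.0419 + -0.007183·7.6163 = -0.0480  (Raytheon)
  w_4 = 0.159730·1.5410 + -0.007183·11.5921 = 0.1629  (Visa)
  w_5 = 0.159730·2.1433 + -0.007183·23.8141 = 0.1713  (Kellogg)
  w_6 = 0.159730·2.5750 + -0.007183·17.7370 = 0.2839  (GE)
Σw_i=1.0000  μᵀw=0.1540
σ²=wᵀΣw=λ₁·μ_p+λ₂ = 0.159730·0.154 + -0.007183 = 0.017416 ≈ 0.0174


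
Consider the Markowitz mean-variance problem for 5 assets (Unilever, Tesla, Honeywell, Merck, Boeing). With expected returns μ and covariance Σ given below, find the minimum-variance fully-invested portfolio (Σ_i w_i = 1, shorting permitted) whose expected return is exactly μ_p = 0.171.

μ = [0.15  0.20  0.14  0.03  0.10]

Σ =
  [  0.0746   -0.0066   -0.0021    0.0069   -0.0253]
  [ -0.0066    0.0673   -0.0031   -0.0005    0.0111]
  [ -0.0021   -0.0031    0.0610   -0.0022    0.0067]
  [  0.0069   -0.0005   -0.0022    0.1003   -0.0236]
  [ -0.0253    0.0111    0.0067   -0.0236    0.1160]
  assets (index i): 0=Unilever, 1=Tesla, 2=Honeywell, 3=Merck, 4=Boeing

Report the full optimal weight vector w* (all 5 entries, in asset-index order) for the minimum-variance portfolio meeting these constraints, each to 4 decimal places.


0.2975  0.4186  0.2690  -0.0501  0.0649

g=Σ⁻¹μ = [2.6903  3.1711  2.4446  0.4408  1.0939]
h=Σ⁻¹𝟙 = [18.4152  15.4447  16.8600  12.1271  12.6527]
a=μᵀg=1.502615  b=𝟙ᵀg=9.840688  c=𝟙ᵀh=75.499630  D=ac−b²=16.607745
λ₁=(c·0.171−b)/D = (75.499630·0.171−9.840688)/16.607745 = 0.184838
λ₂=(a−b·0.171)/D = (1.502615−9.840688·0.171)/16.607745 = -0.010847
w* = 0.184838·g + -0.010847·h:
  w_0 = 0.184838·2.6903 + -0.010847·18.4152 = 0.2975  (Unilever)
  w_1 = 0.184838·3.1711 + -0.010847·15.4447 = 0.4186  (Tesla)
  w_2 = 0.184838·2.4446 + -0.010847·16.8600 = 0.2690  (Honeywell)
  w_3 = 0.184838·0.4408 + -0.010847·12.1271 = -0.0501  (Merck)
  w_4 = 0.184838·1.0939 + -0.010847·12.6527 = 0.0649  (Boeing)
Σw_i=1.0000  μᵀw=0.1710
σ²=wᵀΣw=λ₁·μ_p+λ₂ = 0.184838·0.171 + -0.010847 = 0.020760 ≈ 0.0208


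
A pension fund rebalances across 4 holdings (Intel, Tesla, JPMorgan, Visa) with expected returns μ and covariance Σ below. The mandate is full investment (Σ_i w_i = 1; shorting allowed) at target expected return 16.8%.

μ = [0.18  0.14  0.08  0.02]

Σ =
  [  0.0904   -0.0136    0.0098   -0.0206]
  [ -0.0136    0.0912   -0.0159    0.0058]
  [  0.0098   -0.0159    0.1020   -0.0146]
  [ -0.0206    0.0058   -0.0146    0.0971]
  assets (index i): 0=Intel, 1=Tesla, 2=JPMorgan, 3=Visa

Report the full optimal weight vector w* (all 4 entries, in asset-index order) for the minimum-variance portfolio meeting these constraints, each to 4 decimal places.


0.5666  0.4434  0.0690  -0.0790

u=Σ⁻¹μ = [2.3545  2.0098  0.9762  0.7322]
v=Σ⁻¹𝟙 = [15.1883  14.5165  12.6919  14.5622]
a=μᵀu=0.797934  b=𝟙ᵀu=6.072798  c=𝟙ᵀv=56.958842  D=ac−b²=8.570552
λ₁=(c·0.168−b)/D = (56.958842·0.168−6.072798)/8.570552 = 0.407942
λ₂=(a−b·0.168)/D = (0.797934−6.072798·0.168)/8.570552 = -0.025937
w* = 0.407942·u + -0.025937·v:
  w_0 = 0.407942·2.3545 + -0.025937·15.1883 = 0.5666  (Intel)
  w_1 = 0.407942·2.0098 + -0.025937·14.5165 = 0.4434  (Tesla)
  w_2 = 0.407942·0.9762 + -0.025937·12.6919 = 0.0690  (JPMorgan)
  w_3 = 0.407942·0.7322 + -0.025937·14.5622 = -0.0790  (Visa)
Σw_i=1.0000  μᵀw=0.1680
σ²=wᵀΣw=λ₁·μ_p+λ₂ = 0.407942·0.168 + -0.025937 = 0.042597 ≈ 0.0426


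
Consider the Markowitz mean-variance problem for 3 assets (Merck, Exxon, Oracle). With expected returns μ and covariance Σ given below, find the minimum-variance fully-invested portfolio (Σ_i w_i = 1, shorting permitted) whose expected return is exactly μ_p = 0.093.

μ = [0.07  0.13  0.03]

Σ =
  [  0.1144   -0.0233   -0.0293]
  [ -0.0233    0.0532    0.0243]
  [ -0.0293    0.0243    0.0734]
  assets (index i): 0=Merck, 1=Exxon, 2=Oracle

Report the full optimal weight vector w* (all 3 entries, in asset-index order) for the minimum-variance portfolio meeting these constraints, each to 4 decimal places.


0.3166  0.5034  0.1800

p=Σ⁻¹μ = [1.1981  3.0198  -0.1128]
q=Σ⁻¹𝟙 = [16.2325  19.7031  13.5807]
a=μᵀp=0.473059  b=𝟙ᵀp=4.105101  c=𝟙ᵀq=49.516354  D=ac−b²=6.572322
λ₁=(c·0.093−b)/D = (49.516354·0.093−4.105101)/6.572322 = 0.076064
λ₂=(a−b·0.093)/D = (0.473059−4.105101·0.093)/6.572322 = 0.013889
w* = 0.076064·p + 0.013889·q:
  w_0 = 0.076064·1.1981 + 0.013889·16.2325 = 0.3166  (Merck)
  w_1 = 0.076064·3.0198 + 0.013889·19.7031 = 0.5034  (Exxon)
  w_2 = 0.076064·-0.1128 + 0.013889·13.5807 = 0.1800  (Oracle)
Σw_i=1.0000  μᵀw=0.0930
σ²=wᵀΣw=λ₁·μ_p+λ₂ = 0.076064·0.093 + 0.013889 = 0.020963 ≈ 0.0210


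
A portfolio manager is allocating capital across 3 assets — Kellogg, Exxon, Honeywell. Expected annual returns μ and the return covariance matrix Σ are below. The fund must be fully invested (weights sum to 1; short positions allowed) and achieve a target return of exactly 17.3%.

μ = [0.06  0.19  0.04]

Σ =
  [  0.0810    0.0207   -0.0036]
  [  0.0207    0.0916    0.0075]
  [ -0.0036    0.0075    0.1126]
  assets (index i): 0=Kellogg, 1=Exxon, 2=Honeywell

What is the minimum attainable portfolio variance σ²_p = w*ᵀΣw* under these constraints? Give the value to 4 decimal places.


p=Σ⁻¹μ = [0.2395  2.0013  0.2296]
q=Σ⁻¹𝟙 = [10.7455  7.7759  8.7066]
a=μᵀp=0.403803  b=𝟙ᵀp=2.470407  c=𝟙ᵀq=27.227952  D=ac−b²=4.891830
λ₁=(c·0.173−b)/D = (27.227952·0.173−2.470407)/4.891830 = 0.457912
λ₂=(a−b·0.173)/D = (0.403803−2.470407·0.173)/4.891830 = -0.004820
w* = 0.457912·p + -0.004820·q:
  w_0 = 0.457912·0.2395 + -0.004820·10.7455 = 0.0579  (Kellogg)
  w_1 = 0.457912·2.0013 + -0.004820·7.7759 = 0.8789  (Exxon)
  w_2 = 0.457912·0.2296 + -0.004820·8.7066 = 0.0632  (Honeywell)
Σw_i=1.0000  μᵀw=0.1730
σ²=wᵀΣw=λ₁·μ_p+λ₂ = 0.457912·0.173 + -0.004820 = 0.074399 ≈ 0.0744

0.0744
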